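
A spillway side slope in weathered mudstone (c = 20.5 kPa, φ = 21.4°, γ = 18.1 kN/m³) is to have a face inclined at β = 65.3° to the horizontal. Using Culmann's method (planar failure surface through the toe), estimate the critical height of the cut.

H_c = 13.71 m

Culmann's analysis gives the critical failure plane at α_cr = (β + φ)/2 = (65.3 + 21.4)/2 = 43.3°, and the critical height
H_c = (4c/γ) · sinβ cosφ / [1 − cos(β − φ)]
    = (4·20.5/18.1) · sin65.3°·cos21.4° / [1 − cos(43.9°)]
    = 4.530 · 0.9085·0.9311 / [1 − 0.7206]
    = 4.530 · 0.8459 / 0.2794
    = 13.71 m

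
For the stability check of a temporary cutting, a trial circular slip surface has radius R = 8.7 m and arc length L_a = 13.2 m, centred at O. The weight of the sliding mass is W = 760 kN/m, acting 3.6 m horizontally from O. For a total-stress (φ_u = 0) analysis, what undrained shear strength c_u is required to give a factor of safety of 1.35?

FS = c_u·L_a·R / (W·d), so c_u = FS·W·d / (L_a·R).
c_u = 1.35·760·3.6 / (13.20·8.7) = 3693.6 / 114.84 = 32.16 kPa

c_u = 32.2 kPa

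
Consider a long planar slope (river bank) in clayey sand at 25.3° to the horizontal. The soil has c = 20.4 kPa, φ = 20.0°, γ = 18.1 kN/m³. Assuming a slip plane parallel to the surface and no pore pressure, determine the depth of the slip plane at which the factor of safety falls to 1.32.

Setting FS = 1.32 in FS = [c + γz cos²β tanφ] / [γz sinβ cosβ] and solving for z:
z = c / [γ cosβ (FS·sinβ − cosβ·tanφ)]
  = 20.4 / [18.1·cos25.3°·(1.32·sin25.3° − cos25.3°·tan20.0°)]
  = 20.4 / [18.1·0.9041·(1.32·0.4274 − 0.9041·0.3640)]
  = 20.4 / 3.8464 = 5.304 m

z = 5.30 m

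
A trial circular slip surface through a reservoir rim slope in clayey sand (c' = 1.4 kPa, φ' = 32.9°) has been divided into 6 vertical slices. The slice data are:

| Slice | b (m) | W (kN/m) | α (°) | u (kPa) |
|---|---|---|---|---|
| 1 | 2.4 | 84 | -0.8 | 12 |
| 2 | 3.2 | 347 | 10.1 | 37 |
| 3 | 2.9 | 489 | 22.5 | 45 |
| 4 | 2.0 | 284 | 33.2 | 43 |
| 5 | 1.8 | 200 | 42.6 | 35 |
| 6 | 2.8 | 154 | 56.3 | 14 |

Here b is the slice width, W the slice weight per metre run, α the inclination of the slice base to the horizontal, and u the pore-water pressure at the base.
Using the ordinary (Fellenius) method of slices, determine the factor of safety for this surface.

FS = 0.81

Ordinary method of slices: FS = Σ[c'·Δl_i + (W_i cosα_i − u_i·Δl_i)·tanφ'] / Σ W_i sinα_i, with Δl_i = b_i / cosα_i.
Slice 1: Δl = 2.4/cos(-0.8°) = 2.400 m; N'_1 = 84·cos(-0.8°) − 12·2.400 = 55.2; c'Δl = 3.36; W sinα = -1.2
Slice 2: Δl = 3.2/cos10.1° = 3.250 m; N'_2 = 347·cos10.1° − 37·3.250 = 221.4; c'Δl = 4.55; W sinα = 60.9
Slice 3: Δl = 2.9/cos22.5° = 3.139 m; N'_3 = 489·cos22.5° − 45·3.139 = 310.5; c'Δl = 4.39; W sinα = 187.1
Slice 4: Δl = 2.0/cos33.2° = 2.390 m; N'_4 = 284·cos33.2° − 43·2.390 = 134.9; c'Δl = 3.35; W sinα = 155.5
Slice 5: Δl = 1.8/cos42.6° = 2.445 m; N'_5 = 200·cos42.6° − 35·2.445 = 61.6; c'Δl = 3.42; W sinα = 135.4
Slice 6: Δl = 2.8/cos56.3° = 5.046 m; N'_6 = 154·cos56.3° − 14·5.046 = 14.8; c'Δl = 7.07; W sinα = 128.1
Σc'Δl = 26.1 kN/m; ΣN' = 798.4 kN/m; ΣW sinα = 665.8 kN/m
Resisting = 26.1 + 798.4·tan32.9° = 26.1 + 516.5 = 542.6 kN/m
FS = 542.6 / 665.8 = 0.815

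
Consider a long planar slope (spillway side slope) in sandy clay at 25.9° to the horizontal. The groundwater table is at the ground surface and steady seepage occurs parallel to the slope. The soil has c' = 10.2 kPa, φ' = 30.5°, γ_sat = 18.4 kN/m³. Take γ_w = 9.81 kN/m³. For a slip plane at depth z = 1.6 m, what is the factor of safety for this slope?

With seepage parallel to the slope and the water table at the surface, the effective normal stress on the slip plane uses the buoyant unit weight γ' = γ_sat − γ_w while the driving shear stress uses γ_sat:
FS = [c' + γ' z cos²β tanφ'] / [γ_sat z sinβ cosβ]
γ' = 18.4 − 9.81 = 8.59 kN/m³
Numerator = 10.2 + 8.59·1.6·cos²25.9°·tan30.5° = 10.2 + 8.59·1.6·0.8092·0.5890 = 16.751 kPa
Denominator = 18.4·1.6·sin25.9°·cos25.9° = 18.4·1.6·0.4368·0.8996 = 11.568 kPa
FS = 16.751 / 11.568 = 1.448

FS = 1.45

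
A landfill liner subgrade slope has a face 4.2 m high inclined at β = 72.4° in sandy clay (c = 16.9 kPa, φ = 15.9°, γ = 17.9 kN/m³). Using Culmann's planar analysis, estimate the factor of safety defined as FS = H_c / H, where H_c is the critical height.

H_c = (4c/γ) · sinβ cosφ / [1 − cos(β − φ)]
    = (4·16.9/17.9) · sin72.4°·cos15.9° / [1 − cos56.5°]
    = 3.777 · 0.9167 / 0.4481 = 7.73 m
FS = H_c / H = 7.73 / 4.2 = 1.840

FS = 1.84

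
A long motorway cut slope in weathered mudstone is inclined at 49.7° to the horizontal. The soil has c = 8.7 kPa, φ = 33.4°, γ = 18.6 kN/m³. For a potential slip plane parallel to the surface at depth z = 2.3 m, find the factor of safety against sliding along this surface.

For an infinite slope with a slip plane parallel to the surface (no pore pressure): FS = [c + γz cos²β tanφ] / [γz sinβ cosβ].
γz = 18.6·2.3 = 42.78 kN/m²
Numerator = 8.7 + 42.78·cos²49.7°·tan33.4° = 8.7 + 42.78·0.4183·0.6594 = 20.501 kPa
Denominator = 42.78·sin49.7°·cos49.7° = 42.78·0.7627·0.6468 = 21.103 kPa
FS = 20.501 / 21.103 = 0.971

FS = 0.97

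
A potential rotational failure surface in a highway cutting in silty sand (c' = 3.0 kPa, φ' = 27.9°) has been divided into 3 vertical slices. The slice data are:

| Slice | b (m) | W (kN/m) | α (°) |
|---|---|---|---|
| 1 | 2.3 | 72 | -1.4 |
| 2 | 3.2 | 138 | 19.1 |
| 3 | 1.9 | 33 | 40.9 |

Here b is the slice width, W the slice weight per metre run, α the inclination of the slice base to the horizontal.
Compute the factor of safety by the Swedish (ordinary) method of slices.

Ordinary method of slices: FS = Σ[c'·Δl_i + (W_i cosα_i)·tanφ'] / Σ W_i sinα_i, with Δl_i = b_i / cosα_i.
Slice 1: Δl = 2.3/cos(-1.4°) = 2.301 m; N'_1 = 72·cos(-1.4°) = 72.0; c'Δl = 6.90; W sinα = -1.8
Slice 2: Δl = 3.2/cos19.1° = 3.386 m; N'_2 = 138·cos19.1° = 130.4; c'Δl = 10.16; W sinα = 45.2
Slice 3: Δl = 1.9/cos40.9° = 2.514 m; N'_3 = 33·cos40.9° = 24.9; c'Δl = 7.54; W sinα = 21.6
Σc'Δl = 24.6 kN/m; ΣN' = 227.3 kN/m; ΣW sinα = 65.0 kN/m
Resisting = 24.6 + 227.3·tan27.9° = 24.6 + 120.4 = 145.0 kN/m
FS = 145.0 / 65.0 = 2.230

FS = 2.23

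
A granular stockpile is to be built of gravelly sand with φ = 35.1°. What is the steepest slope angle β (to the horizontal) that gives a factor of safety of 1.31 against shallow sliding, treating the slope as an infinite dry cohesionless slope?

For an infinite dry cohesionless slope FS = tanφ/tanβ, so tanβ = tanφ / FS.
tanβ = tan35.1° / 1.31 = 0.7028 / 1.31 = 0.5365
β = arctan(0.5365) = 28.21°

β = 28.2°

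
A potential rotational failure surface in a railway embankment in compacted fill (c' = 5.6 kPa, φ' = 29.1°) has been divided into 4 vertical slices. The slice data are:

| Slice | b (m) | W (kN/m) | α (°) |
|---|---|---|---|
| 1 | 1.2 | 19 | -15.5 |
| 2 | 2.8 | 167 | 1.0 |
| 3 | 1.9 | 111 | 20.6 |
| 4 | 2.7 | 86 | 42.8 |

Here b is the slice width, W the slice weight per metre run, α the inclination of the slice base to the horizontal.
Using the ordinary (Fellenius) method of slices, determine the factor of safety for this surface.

FS = 2.63

Ordinary method of slices: FS = Σ[c'·Δl_i + (W_i cosα_i)·tanφ'] / Σ W_i sinα_i, with Δl_i = b_i / cosα_i.
Slice 1: Δl = 1.2/cos(-15.5°) = 1.245 m; N'_1 = 19·cos(-15.5°) = 18.3; c'Δl = 6.97; W sinα = -5.1
Slice 2: Δl = 2.8/cos1.0° = 2.800 m; N'_2 = 167·cos1.0° = 167.0; c'Δl = 15.68; W sinα = 2.9
Slice 3: Δl = 1.9/cos20.6° = 2.030 m; N'_3 = 111·cos20.6° = 103.9; c'Δl = 11.37; W sinα = 39.1
Slice 4: Δl = 2.7/cos42.8° = 3.680 m; N'_4 = 86·cos42.8° = 63.1; c'Δl = 20.61; W sinα = 58.4
Σc'Δl = 54.6 kN/m; ΣN' = 352.3 kN/m; ΣW sinα = 95.3 kN/m
Resisting = 54.6 + 352.3·tan29.1° = 54.6 + 196.1 = 250.7 kN/m
FS = 250.7 / 95.3 = 2.630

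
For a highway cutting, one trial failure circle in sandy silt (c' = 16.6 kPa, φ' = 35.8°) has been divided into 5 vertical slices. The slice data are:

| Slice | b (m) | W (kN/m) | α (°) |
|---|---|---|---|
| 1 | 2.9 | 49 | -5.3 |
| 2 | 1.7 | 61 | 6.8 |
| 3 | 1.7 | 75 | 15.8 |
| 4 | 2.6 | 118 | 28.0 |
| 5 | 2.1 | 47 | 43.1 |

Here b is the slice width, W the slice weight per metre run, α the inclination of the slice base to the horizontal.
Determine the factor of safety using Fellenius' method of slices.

FS = 3.92

Ordinary method of slices: FS = Σ[c'·Δl_i + (W_i cosα_i)·tanφ'] / Σ W_i sinα_i, with Δl_i = b_i / cosα_i.
Slice 1: Δl = 2.9/cos(-5.3°) = 2.912 m; N'_1 = 49·cos(-5.3°) = 48.8; c'Δl = 48.35; W sinα = -4.5
Slice 2: Δl = 1.7/cos6.8° = 1.712 m; N'_2 = 61·cos6.8° = 60.6; c'Δl = 28.42; W sinα = 7.2
Slice 3: Δl = 1.7/cos15.8° = 1.767 m; N'_3 = 75·cos15.8° = 72.2; c'Δl = 29.33; W sinα = 20.4
Slice 4: Δl = 2.6/cos28.0° = 2.945 m; N'_4 = 118·cos28.0° = 104.2; c'Δl = 48.88; W sinα = 55.4
Slice 5: Δl = 2.1/cos43.1° = 2.876 m; N'_5 = 47·cos43.1° = 34.3; c'Δl = 47.74; W sinα = 32.1
Σc'Δl = 202.7 kN/m; ΣN' = 320.0 kN/m; ΣW sinα = 110.6 kN/m
Resisting = 202.7 + 320.0·tan35.8° = 202.7 + 230.8 = 433.5 kN/m
FS = 433.5 / 110.6 = 3.919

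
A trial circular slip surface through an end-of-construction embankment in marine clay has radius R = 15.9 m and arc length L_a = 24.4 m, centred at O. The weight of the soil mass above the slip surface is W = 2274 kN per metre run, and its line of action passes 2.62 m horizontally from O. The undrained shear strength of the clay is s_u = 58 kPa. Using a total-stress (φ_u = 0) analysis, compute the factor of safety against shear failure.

Taking moments about the centre O, the resisting moment is provided by the undrained shear strength acting along the arc:
M_R = s_u·L_a·R = 58·24.40·15.9 = 22501.7 kN·m/m
M_D = W·d = 2274·2.62 = 5957.9 kN·m/m
FS = M_R / M_D = 22501.7 / 5957.9 = 3.777

FS = 3.78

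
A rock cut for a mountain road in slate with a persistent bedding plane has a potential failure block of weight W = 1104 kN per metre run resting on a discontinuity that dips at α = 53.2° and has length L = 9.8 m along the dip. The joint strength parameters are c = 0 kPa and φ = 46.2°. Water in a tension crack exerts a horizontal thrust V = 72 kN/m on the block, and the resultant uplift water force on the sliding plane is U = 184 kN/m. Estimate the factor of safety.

Resolving the block weight along and normal to the plane and applying the Mohr–Coulomb strength on the joint:
N' = W cosα − U − V sinα = 1104·cos53.2° − 184 − 72·sin53.2° = 419.7 kN/m
Driving force T = W sinα + V cosα = 1104·sin53.2° + 72·cos53.2° = 927.1 kN/m
Resisting force R = c·L + N'·tanφ = 0·9.8 + 419.7·tan46.2° = 0.0 + 437.6 = 437.6 kN/m
FS = R / T = 437.6 / 927.1 = 0.472

FS = 0.47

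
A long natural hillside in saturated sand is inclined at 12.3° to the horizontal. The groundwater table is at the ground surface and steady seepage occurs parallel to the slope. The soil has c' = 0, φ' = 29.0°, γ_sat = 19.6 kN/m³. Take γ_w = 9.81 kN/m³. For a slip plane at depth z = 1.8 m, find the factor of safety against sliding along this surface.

FS = 1.27

With seepage parallel to the slope and the water table at the surface, the effective normal stress on the slip plane uses the buoyant unit weight γ' = γ_sat − γ_w while the driving shear stress uses γ_sat:
FS = [c' + γ' z cos²β tanφ'] / [γ_sat z sinβ cosβ]
(For c' = 0 this reduces to FS = (γ'/γ_sat)·tanφ'/tanβ.)
γ' = 19.6 − 9.81 = 9.79 kN/m³
Numerator = 0.0 + 9.79·1.8·cos²12.3°·tan29.0° = 0.0 + 9.79·1.8·0.9546·0.5543 = 9.325 kPa
Denominator = 19.6·1.8·sin12.3°·cos12.3° = 19.6·1.8·0.2130·0.9770 = 7.343 kPa
FS = 9.325 / 7.343 = 1.270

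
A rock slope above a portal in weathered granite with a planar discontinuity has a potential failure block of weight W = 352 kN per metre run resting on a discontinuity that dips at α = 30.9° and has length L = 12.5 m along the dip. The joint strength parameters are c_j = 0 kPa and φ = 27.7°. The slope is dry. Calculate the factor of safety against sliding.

FS = 0.88

Resolving the block weight along and normal to the plane and applying the Mohr–Coulomb strength on the joint:
N' = W cosα = 352·cos30.9° = 302.0 kN/m
Driving force T = W sinα = 352·sin30.9° = 180.8 kN/m
Resisting force R = c_j·L + N'·tanφ = 0·12.5 + 302.0·tan27.7° = 0.0 + 158.6 = 158.6 kN/m
FS = R / T = 158.6 / 180.8 = 0.877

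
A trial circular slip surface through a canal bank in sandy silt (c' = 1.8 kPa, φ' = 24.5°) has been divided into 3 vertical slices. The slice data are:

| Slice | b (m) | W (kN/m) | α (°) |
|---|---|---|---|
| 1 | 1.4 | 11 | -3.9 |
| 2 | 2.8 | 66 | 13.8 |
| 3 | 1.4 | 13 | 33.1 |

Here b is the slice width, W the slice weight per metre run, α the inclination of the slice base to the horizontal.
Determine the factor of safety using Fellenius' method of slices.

FS = 2.26

Ordinary method of slices: FS = Σ[c'·Δl_i + (W_i cosα_i)·tanφ'] / Σ W_i sinα_i, with Δl_i = b_i / cosα_i.
Slice 1: Δl = 1.4/cos(-3.9°) = 1.403 m; N'_1 = 11·cos(-3.9°) = 11.0; c'Δl = 2.53; W sinα = -0.7
Slice 2: Δl = 2.8/cos13.8° = 2.883 m; N'_2 = 66·cos13.8° = 64.1; c'Δl = 5.19; W sinα = 15.7
Slice 3: Δl = 1.4/cos33.1° = 1.671 m; N'_3 = 13·cos33.1° = 10.9; c'Δl = 3.01; W sinα = 7.1
Σc'Δl = 10.7 kN/m; ΣN' = 86.0 kN/m; ΣW sinα = 22.1 kN/m
Resisting = 10.7 + 86.0·tan24.5° = 10.7 + 39.2 = 49.9 kN/m
FS = 49.9 / 22.1 = 2.258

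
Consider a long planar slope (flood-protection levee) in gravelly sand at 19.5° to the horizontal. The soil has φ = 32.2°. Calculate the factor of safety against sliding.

For a dry cohesionless infinite slope the factor of safety is FS = tanφ / tanβ.
FS = tan32.2° / tan19.5° = 0.6297 / 0.3541 = 1.778

FS = 1.78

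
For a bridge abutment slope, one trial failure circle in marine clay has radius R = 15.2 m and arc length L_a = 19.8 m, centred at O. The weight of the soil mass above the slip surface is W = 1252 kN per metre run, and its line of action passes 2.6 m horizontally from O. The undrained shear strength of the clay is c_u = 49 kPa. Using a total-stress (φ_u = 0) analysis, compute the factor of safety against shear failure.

Taking moments about the centre O, the resisting moment is provided by the undrained shear strength acting along the arc:
M_R = c_u·L_a·R = 49·19.80·15.2 = 14747.0 kN·m/m
M_D = W·d = 1252·2.6 = 3255.2 kN·m/m
FS = M_R / M_D = 14747.0 / 3255.2 = 4.530

FS = 4.53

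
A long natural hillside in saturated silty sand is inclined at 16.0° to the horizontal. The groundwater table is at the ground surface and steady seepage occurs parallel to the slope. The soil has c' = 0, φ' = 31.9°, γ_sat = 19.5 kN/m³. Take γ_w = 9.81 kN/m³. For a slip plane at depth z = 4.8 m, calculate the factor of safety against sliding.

With seepage parallel to the slope and the water table at the surface, the effective normal stress on the slip plane uses the buoyant unit weight γ' = γ_sat − γ_w while the driving shear stress uses γ_sat:
FS = [c' + γ' z cos²β tanφ'] / [γ_sat z sinβ cosβ]
(For c' = 0 this reduces to FS = (γ'/γ_sat)·tanφ'/tanβ.)
γ' = 19.5 − 9.81 = 9.69 kN/m³
Numerator = 0.0 + 9.69·4.8·cos²16.0°·tan31.9° = 0.0 + 9.69·4.8·0.9240·0.6224 = 26.752 kPa
Denominator = 19.5·4.8·sin16.0°·cos16.0° = 19.5·4.8·0.2756·0.9613 = 24.800 kPa
FS = 26.752 / 24.800 = 1.079

FS = 1.08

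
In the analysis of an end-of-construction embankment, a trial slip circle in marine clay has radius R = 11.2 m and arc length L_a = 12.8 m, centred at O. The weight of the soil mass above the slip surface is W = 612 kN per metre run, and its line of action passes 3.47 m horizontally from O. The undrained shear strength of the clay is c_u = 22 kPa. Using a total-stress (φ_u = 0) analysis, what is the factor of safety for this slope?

FS = 1.49

Taking moments about the centre O, the resisting moment is provided by the undrained shear strength acting along the arc:
M_R = c_u·L_a·R = 22·12.80·11.2 = 3153.9 kN·m/m
M_D = W·d = 612·3.47 = 2123.6 kN·m/m
FS = M_R / M_D = 3153.9 / 2123.6 = 1.485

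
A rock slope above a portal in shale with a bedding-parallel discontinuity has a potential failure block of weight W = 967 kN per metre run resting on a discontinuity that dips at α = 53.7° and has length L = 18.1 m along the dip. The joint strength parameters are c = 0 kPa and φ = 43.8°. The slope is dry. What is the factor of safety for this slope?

FS = 0.70

Resolving the block weight along and normal to the plane and applying the Mohr–Coulomb strength on the joint:
N' = W cosα = 967·cos53.7° = 572.5 kN/m
Driving force T = W sinα = 967·sin53.7° = 779.3 kN/m
Resisting force R = c·L + N'·tanφ = 0·18.1 + 572.5·tan43.8° = 0.0 + 549.0 = 549.0 kN/m
FS = R / T = 549.0 / 779.3 = 0.704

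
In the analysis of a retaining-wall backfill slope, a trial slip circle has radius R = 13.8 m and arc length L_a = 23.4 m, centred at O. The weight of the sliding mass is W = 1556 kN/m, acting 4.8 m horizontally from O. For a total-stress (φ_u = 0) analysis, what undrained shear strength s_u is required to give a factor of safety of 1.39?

s_u = 32.1 kPa

FS = s_u·L_a·R / (W·d), so s_u = FS·W·d / (L_a·R).
s_u = 1.39·1556·4.8 / (23.40·13.8) = 10381.6 / 322.92 = 32.15 kPa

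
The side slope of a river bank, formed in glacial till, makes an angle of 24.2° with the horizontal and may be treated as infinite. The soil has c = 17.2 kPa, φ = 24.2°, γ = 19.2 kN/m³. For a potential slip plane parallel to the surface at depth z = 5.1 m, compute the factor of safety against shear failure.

For an infinite slope with a slip plane parallel to the surface (no pore pressure): FS = [c + γz cos²β tanφ] / [γz sinβ cosβ].
γz = 19.2·5.1 = 97.92 kN/m²
Numerator = 17.2 + 97.92·cos²24.2°·tan24.2° = 17.2 + 97.92·0.8320·0.4494 = 53.812 kPa
Denominator = 97.92·sin24.2°·cos24.2° = 97.92·0.4099·0.9121 = 36.612 kPa
FS = 53.812 / 36.612 = 1.470

FS = 1.47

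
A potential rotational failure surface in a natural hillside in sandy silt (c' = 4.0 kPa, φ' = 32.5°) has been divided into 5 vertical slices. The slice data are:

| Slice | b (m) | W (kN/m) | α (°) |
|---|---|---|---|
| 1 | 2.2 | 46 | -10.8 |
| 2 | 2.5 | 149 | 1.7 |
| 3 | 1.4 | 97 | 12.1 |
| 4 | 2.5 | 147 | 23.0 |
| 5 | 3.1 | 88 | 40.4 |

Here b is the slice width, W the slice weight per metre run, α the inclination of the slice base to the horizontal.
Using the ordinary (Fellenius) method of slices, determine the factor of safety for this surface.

Ordinary method of slices: FS = Σ[c'·Δl_i + (W_i cosα_i)·tanφ'] / Σ W_i sinα_i, with Δl_i = b_i / cosα_i.
Slice 1: Δl = 2.2/cos(-10.8°) = 2.240 m; N'_1 = 46·cos(-10.8°) = 45.2; c'Δl = 8.96; W sinα = -8.6
Slice 2: Δl = 2.5/cos1.7° = 2.501 m; N'_2 = 149·cos1.7° = 148.9; c'Δl = 10.00; W sinα = 4.4
Slice 3: Δl = 1.4/cos12.1° = 1.432 m; N'_3 = 97·cos12.1° = 94.8; c'Δl = 5.73; W sinα = 20.3
Slice 4: Δl = 2.5/cos23.0° = 2.716 m; N'_4 = 147·cos23.0° = 135.3; c'Δl = 10.86; W sinα = 57.4
Slice 5: Δl = 3.1/cos40.4° = 4.071 m; N'_5 = 88·cos40.4° = 67.0; c'Δl = 16.28; W sinα = 57.0
Σc'Δl = 51.8 kN/m; ΣN' = 491.3 kN/m; ΣW sinα = 130.6 kN/m
Resisting = 51.8 + 491.3·tan32.5° = 51.8 + 313.0 = 364.8 kN/m
FS = 364.8 / 130.6 = 2.793

FS = 2.79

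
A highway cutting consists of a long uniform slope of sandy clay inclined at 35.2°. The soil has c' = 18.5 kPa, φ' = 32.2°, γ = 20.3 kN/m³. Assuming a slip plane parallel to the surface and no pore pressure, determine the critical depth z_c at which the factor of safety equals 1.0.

z_c = 18.03 m

Setting FS = 1.00 in FS = [c' + γz cos²β tanφ'] / [γz sinβ cosβ] and solving for z:
z = c' / [γ cosβ (FS·sinβ − cosβ·tanφ')]
  = 18.5 / [20.3·cos35.2°·(1.00·sin35.2° − cos35.2°·tan32.2°)]
  = 18.5 / [20.3·0.8171·(1.00·0.5764 − 0.8171·0.6297)]
  = 18.5 / 1.0259 = 18.032 m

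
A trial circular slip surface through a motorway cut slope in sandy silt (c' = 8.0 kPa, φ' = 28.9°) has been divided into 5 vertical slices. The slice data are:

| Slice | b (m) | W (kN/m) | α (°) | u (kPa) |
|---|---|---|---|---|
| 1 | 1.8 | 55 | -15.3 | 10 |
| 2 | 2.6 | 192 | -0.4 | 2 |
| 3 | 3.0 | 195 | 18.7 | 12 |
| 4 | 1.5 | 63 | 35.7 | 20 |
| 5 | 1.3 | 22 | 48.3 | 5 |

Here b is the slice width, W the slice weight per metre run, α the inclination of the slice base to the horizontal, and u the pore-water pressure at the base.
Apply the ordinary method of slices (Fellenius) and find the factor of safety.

FS = 3.06

Ordinary method of slices: FS = Σ[c'·Δl_i + (W_i cosα_i − u_i·Δl_i)·tanφ'] / Σ W_i sinα_i, with Δl_i = b_i / cosα_i.
Slice 1: Δl = 1.8/cos(-15.3°) = 1.866 m; N'_1 = 55·cos(-15.3°) − 10·1.866 = 34.4; c'Δl = 14.93; W sinα = -14.5
Slice 2: Δl = 2.6/cos(-0.4°) = 2.600 m; N'_2 = 192·cos(-0.4°) − 2·2.600 = 186.8; c'Δl = 20.80; W sinα = -1.3
Slice 3: Δl = 3.0/cos18.7° = 3.167 m; N'_3 = 195·cos18.7° − 12·3.167 = 146.7; c'Δl = 25.34; W sinα = 62.5
Slice 4: Δl = 1.5/cos35.7° = 1.847 m; N'_4 = 63·cos35.7° − 20·1.847 = 14.2; c'Δl = 14.78; W sinα = 36.8
Slice 5: Δl = 1.3/cos48.3° = 1.954 m; N'_5 = 22·cos48.3° − 5·1.954 = 4.9; c'Δl = 15.63; W sinα = 16.4
Σc'Δl = 91.5 kN/m; ΣN' = 387.0 kN/m; ΣW sinα = 99.9 kN/m
Resisting = 91.5 + 387.0·tan28.9° = 91.5 + 213.6 = 305.1 kN/m
FS = 305.1 / 99.9 = 3.055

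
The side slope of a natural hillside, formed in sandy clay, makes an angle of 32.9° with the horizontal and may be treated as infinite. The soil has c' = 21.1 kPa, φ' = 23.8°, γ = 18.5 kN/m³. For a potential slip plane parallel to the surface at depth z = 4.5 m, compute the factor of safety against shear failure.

For an infinite slope with a slip plane parallel to the surface (no pore pressure): FS = [c' + γz cos²β tanφ'] / [γz sinβ cosβ].
γz = 18.5·4.5 = 83.25 kN/m²
Numerator = 21.1 + 83.25·cos²32.9°·tan23.8° = 21.1 + 83.25·0.7050·0.4411 = 46.985 kPa
Denominator = 83.25·sin32.9°·cos32.9° = 83.25·0.5432·0.8396 = 37.967 kPa
FS = 46.985 / 37.967 = 1.238

FS = 1.24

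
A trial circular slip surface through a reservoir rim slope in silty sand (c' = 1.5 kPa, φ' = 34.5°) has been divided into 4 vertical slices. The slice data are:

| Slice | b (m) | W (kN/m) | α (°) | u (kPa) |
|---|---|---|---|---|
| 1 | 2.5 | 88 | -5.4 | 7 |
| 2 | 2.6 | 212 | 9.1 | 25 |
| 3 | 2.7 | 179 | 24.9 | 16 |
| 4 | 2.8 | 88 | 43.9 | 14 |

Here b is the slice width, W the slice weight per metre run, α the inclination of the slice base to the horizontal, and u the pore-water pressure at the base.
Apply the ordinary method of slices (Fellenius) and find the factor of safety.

FS = 1.55

Ordinary method of slices: FS = Σ[c'·Δl_i + (W_i cosα_i − u_i·Δl_i)·tanφ'] / Σ W_i sinα_i, with Δl_i = b_i / cosα_i.
Slice 1: Δl = 2.5/cos(-5.4°) = 2.511 m; N'_1 = 88·cos(-5.4°) − 7·2.511 = 70.0; c'Δl = 3.77; W sinα = -8.3
Slice 2: Δl = 2.6/cos9.1° = 2.633 m; N'_2 = 212·cos9.1° − 25·2.633 = 143.5; c'Δl = 3.95; W sinα = 33.5
Slice 3: Δl = 2.7/cos24.9° = 2.977 m; N'_3 = 179·cos24.9° − 16·2.977 = 114.7; c'Δl = 4.47; W sinα = 75.4
Slice 4: Δl = 2.8/cos43.9° = 3.886 m; N'_4 = 88·cos43.9° − 14·3.886 = 9.0; c'Δl = 5.83; W sinα = 61.0
Σc'Δl = 18.0 kN/m; ΣN' = 337.3 kN/m; ΣW sinα = 161.6 kN/m
Resisting = 18.0 + 337.3·tan34.5° = 18.0 + 231.8 = 249.8 kN/m
FS = 249.8 / 161.6 = 1.546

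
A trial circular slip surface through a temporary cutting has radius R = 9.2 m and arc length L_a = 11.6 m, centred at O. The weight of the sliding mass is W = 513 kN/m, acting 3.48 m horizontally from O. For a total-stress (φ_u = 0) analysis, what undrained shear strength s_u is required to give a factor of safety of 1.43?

s_u = 23.9 kPa

FS = s_u·L_a·R / (W·d), so s_u = FS·W·d / (L_a·R).
s_u = 1.43·513·3.48 / (11.60·9.2) = 2552.9 / 106.72 = 23.92 kPa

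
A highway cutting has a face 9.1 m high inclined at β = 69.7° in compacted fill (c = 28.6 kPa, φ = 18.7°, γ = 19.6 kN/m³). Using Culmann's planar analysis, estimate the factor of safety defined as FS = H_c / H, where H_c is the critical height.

H_c = (4c/γ) · sinβ cosφ / [1 − cos(β − φ)]
    = (4·28.6/19.6) · sin69.7°·cos18.7° / [1 − cos51.0°]
    = 5.837 · 0.8884 / 0.3707 = 13.99 m
FS = H_c / H = 13.99 / 9.1 = 1.537

FS = 1.54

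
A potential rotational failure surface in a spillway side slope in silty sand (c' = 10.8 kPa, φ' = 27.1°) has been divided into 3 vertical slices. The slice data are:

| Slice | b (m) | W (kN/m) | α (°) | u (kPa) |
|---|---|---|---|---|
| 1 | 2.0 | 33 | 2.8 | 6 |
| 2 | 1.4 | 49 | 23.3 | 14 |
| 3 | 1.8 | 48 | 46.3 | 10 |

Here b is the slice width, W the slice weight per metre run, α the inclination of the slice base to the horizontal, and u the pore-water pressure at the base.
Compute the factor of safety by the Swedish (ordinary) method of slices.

FS = 1.66

Ordinary method of slices: FS = Σ[c'·Δl_i + (W_i cosα_i − u_i·Δl_i)·tanφ'] / Σ W_i sinα_i, with Δl_i = b_i / cosα_i.
Slice 1: Δl = 2.0/cos2.8° = 2.002 m; N'_1 = 33·cos2.8° − 6·2.002 = 20.9; c'Δl = 21.63; W sinα = 1.6
Slice 2: Δl = 1.4/cos23.3° = 1.524 m; N'_2 = 49·cos23.3° − 14·1.524 = 23.7; c'Δl = 16.46; W sinα = 19.4
Slice 3: Δl = 1.8/cos46.3° = 2.605 m; N'_3 = 48·cos46.3° − 10·2.605 = 7.1; c'Δl = 28.14; W sinα = 34.7
Σc'Δl = 66.2 kN/m; ΣN' = 51.7 kN/m; ΣW sinα = 55.7 kN/m
Resisting = 66.2 + 51.7·tan27.1° = 66.2 + 26.5 = 92.7 kN/m
FS = 92.7 / 55.7 = 1.664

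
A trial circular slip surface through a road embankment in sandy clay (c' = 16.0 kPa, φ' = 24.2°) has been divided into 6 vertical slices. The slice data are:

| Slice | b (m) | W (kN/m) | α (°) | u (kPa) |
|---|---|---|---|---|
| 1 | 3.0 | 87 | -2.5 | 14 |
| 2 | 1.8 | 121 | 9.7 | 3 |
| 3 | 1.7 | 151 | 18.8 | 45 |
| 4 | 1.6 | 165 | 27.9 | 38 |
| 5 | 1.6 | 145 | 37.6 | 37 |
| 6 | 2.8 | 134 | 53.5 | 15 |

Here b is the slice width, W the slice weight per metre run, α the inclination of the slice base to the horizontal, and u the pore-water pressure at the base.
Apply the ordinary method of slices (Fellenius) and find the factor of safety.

FS = 1.18

Ordinary method of slices: FS = Σ[c'·Δl_i + (W_i cosα_i − u_i·Δl_i)·tanφ'] / Σ W_i sinα_i, with Δl_i = b_i / cosα_i.
Slice 1: Δl = 3.0/cos(-2.5°) = 3.003 m; N'_1 = 87·cos(-2.5°) − 14·3.003 = 44.9; c'Δl = 48.05; W sinα = -3.8
Slice 2: Δl = 1.8/cos9.7° = 1.826 m; N'_2 = 121·cos9.7° − 3·1.826 = 113.8; c'Δl = 29.22; W sinα = 20.4
Slice 3: Δl = 1.7/cos18.8° = 1.796 m; N'_3 = 151·cos18.8° − 45·1.796 = 62.1; c'Δl = 28.73; W sinα = 48.7
Slice 4: Δl = 1.6/cos27.9° = 1.810 m; N'_4 = 165·cos27.9° − 38·1.810 = 77.0; c'Δl = 28.97; W sinα = 77.2
Slice 5: Δl = 1.6/cos37.6° = 2.019 m; N'_5 = 145·cos37.6° − 37·2.019 = 40.2; c'Δl = 32.31; W sinα = 88.5
Slice 6: Δl = 2.8/cos53.5° = 4.707 m; N'_6 = 134·cos53.5° − 15·4.707 = 9.1; c'Δl = 75.32; W sinα = 107.7
Σc'Δl = 242.6 kN/m; ΣN' = 347.1 kN/m; ΣW sinα = 338.7 kN/m
Resisting = 242.6 + 347.1·tan24.2° = 242.6 + 156.0 = 398.6 kN/m
FS = 398.6 / 338.7 = 1.177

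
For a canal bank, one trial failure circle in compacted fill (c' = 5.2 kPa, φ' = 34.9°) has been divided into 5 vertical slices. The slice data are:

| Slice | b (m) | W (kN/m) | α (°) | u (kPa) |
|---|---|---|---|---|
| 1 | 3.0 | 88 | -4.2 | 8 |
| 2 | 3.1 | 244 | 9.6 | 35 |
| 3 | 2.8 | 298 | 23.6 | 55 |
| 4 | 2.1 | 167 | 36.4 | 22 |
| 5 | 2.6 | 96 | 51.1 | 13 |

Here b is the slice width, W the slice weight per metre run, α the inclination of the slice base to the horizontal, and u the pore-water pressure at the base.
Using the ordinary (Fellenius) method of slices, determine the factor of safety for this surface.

FS = 1.07

Ordinary method of slices: FS = Σ[c'·Δl_i + (W_i cosα_i − u_i·Δl_i)·tanφ'] / Σ W_i sinα_i, with Δl_i = b_i / cosα_i.
Slice 1: Δl = 3.0/cos(-4.2°) = 3.008 m; N'_1 = 88·cos(-4.2°) − 8·3.008 = 63.7; c'Δl = 15.64; W sinα = -6.4
Slice 2: Δl = 3.1/cos9.6° = 3.144 m; N'_2 = 244·cos9.6° − 35·3.144 = 130.5; c'Δl = 16.35; W sinα = 40.7
Slice 3: Δl = 2.8/cos23.6° = 3.056 m; N'_3 = 298·cos23.6° − 55·3.056 = 105.0; c'Δl = 15.89; W sinα = 119.3
Slice 4: Δl = 2.1/cos36.4° = 2.609 m; N'_4 = 167·cos36.4° − 22·2.609 = 77.0; c'Δl = 13.57; W sinα = 99.1
Slice 5: Δl = 2.6/cos51.1° = 4.140 m; N'_5 = 96·cos51.1° − 13·4.140 = 6.5; c'Δl = 21.53; W sinα = 74.7
Σc'Δl = 83.0 kN/m; ΣN' = 382.7 kN/m; ΣW sinα = 327.4 kN/m
Resisting = 83.0 + 382.7·tan34.9° = 83.0 + 267.0 = 350.0 kN/m
FS = 350.0 / 327.4 = 1.069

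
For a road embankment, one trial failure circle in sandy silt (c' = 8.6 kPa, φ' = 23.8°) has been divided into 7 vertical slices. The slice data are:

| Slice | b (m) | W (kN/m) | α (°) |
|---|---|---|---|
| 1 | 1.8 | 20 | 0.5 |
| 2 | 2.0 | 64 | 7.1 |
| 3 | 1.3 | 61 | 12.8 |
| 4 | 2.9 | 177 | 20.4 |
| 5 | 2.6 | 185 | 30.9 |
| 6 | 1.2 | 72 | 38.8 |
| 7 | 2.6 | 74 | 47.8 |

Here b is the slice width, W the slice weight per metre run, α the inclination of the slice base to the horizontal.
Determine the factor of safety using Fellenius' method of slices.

Ordinary method of slices: FS = Σ[c'·Δl_i + (W_i cosα_i)·tanφ'] / Σ W_i sinα_i, with Δl_i = b_i / cosα_i.
Slice 1: Δl = 1.8/cos0.5° = 1.800 m; N'_1 = 20·cos0.5° = 20.0; c'Δl = 15.48; W sinα = 0.2
Slice 2: Δl = 2.0/cos7.1° = 2.015 m; N'_2 = 64·cos7.1° = 63.5; c'Δl = 17.33; W sinα = 7.9
Slice 3: Δl = 1.3/cos12.8° = 1.333 m; N'_3 = 61·cos12.8° = 59.5; c'Δl = 11.46; W sinα = 13.5
Slice 4: Δl = 2.9/cos20.4° = 3.094 m; N'_4 = 177·cos20.4° = 165.9; c'Δl = 26.61; W sinα = 61.7
Slice 5: Δl = 2.6/cos30.9° = 3.030 m; N'_5 = 185·cos30.9° = 158.7; c'Δl = 26.06; W sinα = 95.0
Slice 6: Δl = 1.2/cos38.8° = 1.540 m; N'_6 = 72·cos38.8° = 56.1; c'Δl = 13.24; W sinα = 45.1
Slice 7: Δl = 2.6/cos47.8° = 3.871 m; N'_7 = 74·cos47.8° = 49.7; c'Δl = 33.29; W sinα = 54.8
Σc'Δl = 143.5 kN/m; ΣN' = 573.5 kN/m; ΣW sinα = 278.2 kN/m
Resisting = 143.5 + 573.5·tan23.8° = 143.5 + 252.9 = 396.4 kN/m
FS = 396.4 / 278.2 = 1.425

FS = 1.42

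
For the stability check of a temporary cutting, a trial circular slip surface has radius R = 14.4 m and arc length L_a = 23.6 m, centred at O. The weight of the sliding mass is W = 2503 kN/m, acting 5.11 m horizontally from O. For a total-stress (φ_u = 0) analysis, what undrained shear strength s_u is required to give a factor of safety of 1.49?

s_u = 56.1 kPa

FS = s_u·L_a·R / (W·d), so s_u = FS·W·d / (L_a·R).
s_u = 1.49·2503·5.11 / (23.60·14.4) = 19057.6 / 339.84 = 56.08 kPa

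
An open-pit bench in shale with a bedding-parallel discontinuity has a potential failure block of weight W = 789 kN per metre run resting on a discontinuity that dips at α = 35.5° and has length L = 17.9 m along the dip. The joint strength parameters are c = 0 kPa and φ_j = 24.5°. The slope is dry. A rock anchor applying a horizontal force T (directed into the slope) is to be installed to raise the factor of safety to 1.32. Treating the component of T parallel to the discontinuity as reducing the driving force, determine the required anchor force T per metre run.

T = 233 kN/m

Resolving forces along and normal to the sliding plane, with the horizontal anchor force T adding T·sinα to the effective normal force and T·cosα acting up the plane against the driving force:
FS = [cL + (W cosα + T sinα) tanφ_j] / [W sinα − T cosα]
Without the anchor: N' = 642.3 kN/m, driving T_d = 458.2 kN/m, resisting R = 0·17.9 + 642.3·tan24.5° = 292.7 kN/m, FS = 0.64.
Setting FS = 1.32 and solving for T:
1.32·(458.2 − T cos35.5°) = 292.7 + T sin35.5°·tan24.5°
T·(sin35.5°·tan24.5° + 1.32·cos35.5°) = 1.32·458.2 − 292.7
T·(0.5807·0.4557 + 1.32·0.8141) = 604.8 − 292.7 = 312.1
T·1.3393 = 312.1
T = 233.0 kN/m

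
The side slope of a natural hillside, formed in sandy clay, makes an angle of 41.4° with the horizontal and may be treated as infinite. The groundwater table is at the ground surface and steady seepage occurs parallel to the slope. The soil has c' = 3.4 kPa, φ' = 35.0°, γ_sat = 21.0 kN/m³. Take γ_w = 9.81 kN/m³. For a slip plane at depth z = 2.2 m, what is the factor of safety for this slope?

FS = 0.57

With seepage parallel to the slope and the water table at the surface, the effective normal stress on the slip plane uses the buoyant unit weight γ' = γ_sat − γ_w while the driving shear stress uses γ_sat:
FS = [c' + γ' z cos²β tanφ'] / [γ_sat z sinβ cosβ]
γ' = 21.0 − 9.81 = 11.19 kN/m³
Numerator = 3.4 + 11.19·2.2·cos²41.4°·tan35.0° = 3.4 + 11.19·2.2·0.5627·0.7002 = 13.099 kPa
Denominator = 21.0·2.2·sin41.4°·cos41.4° = 21.0·2.2·0.6613·0.7501 = 22.918 kPa
FS = 13.099 / 22.918 = 0.572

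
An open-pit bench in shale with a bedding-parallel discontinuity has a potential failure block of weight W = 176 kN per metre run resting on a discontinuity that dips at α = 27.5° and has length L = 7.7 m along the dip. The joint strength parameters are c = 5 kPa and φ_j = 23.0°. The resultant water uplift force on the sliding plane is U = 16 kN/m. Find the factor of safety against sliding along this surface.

Resolving the block weight along and normal to the plane and applying the Mohr–Coulomb strength on the joint:
N' = W cosα − U = 176·cos27.5° − 16 = 140.1 kN/m
Driving force T = W sinα = 176·sin27.5° = 81.3 kN/m
Resisting force R = c·L + N'·tanφ_j = 5·7.7 + 140.1·tan23.0° = 38.5 + 59.5 = 98.0 kN/m
FS = R / T = 98.0 / 81.3 = 1.206

FS = 1.21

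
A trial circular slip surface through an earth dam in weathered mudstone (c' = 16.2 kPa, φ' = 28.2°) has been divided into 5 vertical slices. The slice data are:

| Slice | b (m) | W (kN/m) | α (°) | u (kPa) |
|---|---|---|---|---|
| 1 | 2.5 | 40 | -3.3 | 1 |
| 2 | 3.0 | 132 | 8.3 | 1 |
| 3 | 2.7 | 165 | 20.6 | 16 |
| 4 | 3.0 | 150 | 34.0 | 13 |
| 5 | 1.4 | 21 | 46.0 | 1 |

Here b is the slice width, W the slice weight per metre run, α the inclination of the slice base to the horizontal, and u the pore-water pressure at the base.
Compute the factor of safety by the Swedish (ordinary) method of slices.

FS = 2.43

Ordinary method of slices: FS = Σ[c'·Δl_i + (W_i cosα_i − u_i·Δl_i)·tanφ'] / Σ W_i sinα_i, with Δl_i = b_i / cosα_i.
Slice 1: Δl = 2.5/cos(-3.3°) = 2.504 m; N'_1 = 40·cos(-3.3°) − 1·2.504 = 37.4; c'Δl = 40.57; W sinα = -2.3
Slice 2: Δl = 3.0/cos8.3° = 3.032 m; N'_2 = 132·cos8.3° − 1·3.032 = 127.6; c'Δl = 49.11; W sinα = 19.1
Slice 3: Δl = 2.7/cos20.6° = 2.884 m; N'_3 = 165·cos20.6° − 16·2.884 = 108.3; c'Δl = 46.73; W sinα = 58.1
Slice 4: Δl = 3.0/cos34.0° = 3.619 m; N'_4 = 150·cos34.0° − 13·3.619 = 77.3; c'Δl = 58.62; W sinα = 83.9
Slice 5: Δl = 1.4/cos46.0° = 2.015 m; N'_5 = 21·cos46.0° − 1·2.015 = 12.6; c'Δl = 32.65; W sinα = 15.1
Σc'Δl = 227.7 kN/m; ΣN' = 363.2 kN/m; ΣW sinα = 173.8 kN/m
Resisting = 227.7 + 363.2·tan28.2° = 227.7 + 194.7 = 422.4 kN/m
FS = 422.4 / 173.8 = 2.431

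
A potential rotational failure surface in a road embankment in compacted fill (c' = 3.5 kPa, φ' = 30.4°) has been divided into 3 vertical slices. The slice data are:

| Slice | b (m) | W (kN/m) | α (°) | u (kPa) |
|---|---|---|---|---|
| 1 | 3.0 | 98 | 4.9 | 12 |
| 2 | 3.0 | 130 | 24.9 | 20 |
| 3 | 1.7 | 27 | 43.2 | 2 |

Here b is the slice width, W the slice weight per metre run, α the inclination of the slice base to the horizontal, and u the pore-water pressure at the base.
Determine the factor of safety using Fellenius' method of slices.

Ordinary method of slices: FS = Σ[c'·Δl_i + (W_i cosα_i − u_i·Δl_i)·tanφ'] / Σ W_i sinα_i, with Δl_i = b_i / cosα_i.
Slice 1: Δl = 3.0/cos4.9° = 3.011 m; N'_1 = 98·cos4.9° − 12·3.011 = 61.5; c'Δl = 10.54; W sinα = 8.4
Slice 2: Δl = 3.0/cos24.9° = 3.307 m; N'_2 = 130·cos24.9° − 20·3.307 = 51.8; c'Δl = 11.58; W sinα = 54.7
Slice 3: Δl = 1.7/cos43.2° = 2.332 m; N'_3 = 27·cos43.2° − 2·2.332 = 15.0; c'Δl = 8.16; W sinα = 18.5
Σc'Δl = 30.3 kN/m; ΣN' = 128.3 kN/m; ΣW sinα = 81.6 kN/m
Resisting = 30.3 + 128.3·tan30.4° = 30.3 + 75.3 = 105.5 kN/m
FS = 105.5 / 81.6 = 1.294

FS = 1.29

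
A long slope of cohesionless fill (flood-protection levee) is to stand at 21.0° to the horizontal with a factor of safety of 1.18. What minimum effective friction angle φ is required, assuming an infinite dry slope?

FS = tanφ/tanβ ⇒ tanφ = FS · tanβ = 1.18 · tan21.0° = 0.4530
φ = arctan(0.4530) = 24.37°

φ = 24.4°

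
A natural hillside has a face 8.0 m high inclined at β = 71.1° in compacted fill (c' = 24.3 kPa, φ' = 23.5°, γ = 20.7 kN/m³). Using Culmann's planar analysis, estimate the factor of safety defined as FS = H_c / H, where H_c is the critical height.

H_c = (4c'/γ) · sinβ cosφ' / [1 − cos(β − φ')]
    = (4·24.3/20.7) · sin71.1°·cos23.5° / [1 − cos47.6°]
    = 4.696 · 0.8676 / 0.3257 = 12.51 m
FS = H_c / H = 12.51 / 8.0 = 1.564

FS = 1.56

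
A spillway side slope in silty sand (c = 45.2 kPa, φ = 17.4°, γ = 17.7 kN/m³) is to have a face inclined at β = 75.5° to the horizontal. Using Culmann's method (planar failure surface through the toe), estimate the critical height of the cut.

H_c = 20.01 m

Culmann's analysis gives the critical failure plane at α_cr = (β + φ)/2 = (75.5 + 17.4)/2 = 46.5°, and the critical height
H_c = (4c/γ) · sinβ cosφ / [1 − cos(β − φ)]
    = (4·45.2/17.7) · sin75.5°·cos17.4° / [1 − cos(58.1°)]
    = 10.215 · 0.9681·0.9542 / [1 − 0.5284]
    = 10.215 · 0.9238 / 0.4716
    = 20.01 m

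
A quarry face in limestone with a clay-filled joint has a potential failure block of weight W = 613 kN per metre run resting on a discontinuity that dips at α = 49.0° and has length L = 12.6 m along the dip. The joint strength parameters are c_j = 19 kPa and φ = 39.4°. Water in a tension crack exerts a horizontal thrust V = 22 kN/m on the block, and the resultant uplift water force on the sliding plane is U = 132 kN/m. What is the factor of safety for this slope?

Resolving the block weight along and normal to the plane and applying the Mohr–Coulomb strength on the joint:
N' = W cosα − U − V sinα = 613·cos49.0° − 132 − 22·sin49.0° = 253.6 kN/m
Driving force T = W sinα + V cosα = 613·sin49.0° + 22·cos49.0° = 477.1 kN/m
Resisting force R = c_j·L + N'·tanφ = 19·12.6 + 253.6·tan39.4° = 239.4 + 208.3 = 447.7 kN/m
FS = R / T = 447.7 / 477.1 = 0.938

FS = 0.94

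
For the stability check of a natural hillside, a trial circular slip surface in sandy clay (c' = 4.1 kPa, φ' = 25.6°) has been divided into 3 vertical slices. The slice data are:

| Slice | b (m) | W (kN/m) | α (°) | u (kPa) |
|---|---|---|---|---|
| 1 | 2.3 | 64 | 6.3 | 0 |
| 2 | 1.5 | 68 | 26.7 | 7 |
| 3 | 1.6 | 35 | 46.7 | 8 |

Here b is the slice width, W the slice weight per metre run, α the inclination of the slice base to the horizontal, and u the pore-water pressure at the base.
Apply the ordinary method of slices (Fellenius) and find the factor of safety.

FS = 1.31

Ordinary method of slices: FS = Σ[c'·Δl_i + (W_i cosα_i − u_i·Δl_i)·tanφ'] / Σ W_i sinα_i, with Δl_i = b_i / cosα_i.
Slice 1: Δl = 2.3/cos6.3° = 2.314 m; N'_1 = 64·cos6.3° − 0·2.314 = 63.6; c'Δl = 9.49; W sinα = 7.0
Slice 2: Δl = 1.5/cos26.7° = 1.679 m; N'_2 = 68·cos26.7° − 7·1.679 = 49.0; c'Δl = 6.88; W sinα = 30.6
Slice 3: Δl = 1.6/cos46.7° = 2.333 m; N'_3 = 35·cos46.7° − 8·2.333 = 5.3; c'Δl = 9.57; W sinα = 25.5
Σc'Δl = 25.9 kN/m; ΣN' = 117.9 kN/m; ΣW sinα = 63.0 kN/m
Resisting = 25.9 + 117.9·tan25.6° = 25.9 + 56.5 = 82.4 kN/m
FS = 82.4 / 63.0 = 1.308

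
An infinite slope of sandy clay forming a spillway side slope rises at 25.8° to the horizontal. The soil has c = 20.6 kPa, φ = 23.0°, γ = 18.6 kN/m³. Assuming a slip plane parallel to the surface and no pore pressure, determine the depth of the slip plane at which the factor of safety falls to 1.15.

Setting FS = 1.15 in FS = [c + γz cos²β tanφ] / [γz sinβ cosβ] and solving for z:
z = c / [γ cosβ (FS·sinβ − cosβ·tanφ)]
  = 20.6 / [18.6·cos25.8°·(1.15·sin25.8° − cos25.8°·tan23.0°)]
  = 20.6 / [18.6·0.9003·(1.15·0.4352 − 0.9003·0.4245)]
  = 20.6 / 1.9819 = 10.394 m

z = 10.39 m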